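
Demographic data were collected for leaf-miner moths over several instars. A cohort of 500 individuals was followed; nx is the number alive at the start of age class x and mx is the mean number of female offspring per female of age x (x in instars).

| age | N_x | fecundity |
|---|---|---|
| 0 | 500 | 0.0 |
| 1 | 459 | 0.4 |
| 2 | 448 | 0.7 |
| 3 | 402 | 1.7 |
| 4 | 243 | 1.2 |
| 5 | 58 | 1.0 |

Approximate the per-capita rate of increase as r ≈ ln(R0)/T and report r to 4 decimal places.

lx = nx/n0 = nx/500: 1, 0.918, 0.896, 0.804, 0.486, 0.116
R0 = Σ lx·mx = 0 + 0.3672 + 0.6272 + 1.3668 + 0.5832 + 0.116 = 3.0604
Σ x·lx·mx = 8.6348; T = 8.6348/3.0604 = 2.82146…
r ≈ ln(R0)/T = ln(3.0604)/2.82146… = 0.396442… → 0.3964

0.3964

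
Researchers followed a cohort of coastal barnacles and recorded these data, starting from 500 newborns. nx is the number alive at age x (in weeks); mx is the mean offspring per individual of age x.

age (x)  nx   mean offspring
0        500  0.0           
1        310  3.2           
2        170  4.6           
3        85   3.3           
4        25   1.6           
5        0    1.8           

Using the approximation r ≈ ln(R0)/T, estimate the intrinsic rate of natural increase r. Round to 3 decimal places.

lx = nx/n0 = nx/500: 1, 0.62, 0.34, 0.17, 0.05, 0
R0 = Σ lx·mx = 0 + 1.984 + 1.564 + 0.561 + 0.08 + 0 = 4.189
Σ x·lx·mx = 7.115; T = 7.115/4.189 = 1.6985…
r ≈ ln(R0)/T = ln(4.189)/1.6985… = 0.84337… → 0.843

0.843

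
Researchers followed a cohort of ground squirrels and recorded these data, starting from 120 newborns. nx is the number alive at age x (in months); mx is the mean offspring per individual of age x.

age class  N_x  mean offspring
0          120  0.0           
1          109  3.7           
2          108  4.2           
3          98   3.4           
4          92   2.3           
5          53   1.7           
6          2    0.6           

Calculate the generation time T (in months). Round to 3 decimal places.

2.421

lx = nx/n0 = nx/120: 1, 0.90833…, 0.9, 0.81667…, 0.76667…, 0.44167…, 0.01667…
lx·mx: 0, 3.360833…, 3.78, 2.776667…, 1.763333…, 0.750833…, 0.01… → R0 = 12.441667…
x·lx·mx: 0, 3.360833…, 7.56, 8.33…, 7.053333…, 3.754167…, 0.06… → Σ = 30.118333…
T = 30.118333… / 12.441667… = 2.420764… → 2.421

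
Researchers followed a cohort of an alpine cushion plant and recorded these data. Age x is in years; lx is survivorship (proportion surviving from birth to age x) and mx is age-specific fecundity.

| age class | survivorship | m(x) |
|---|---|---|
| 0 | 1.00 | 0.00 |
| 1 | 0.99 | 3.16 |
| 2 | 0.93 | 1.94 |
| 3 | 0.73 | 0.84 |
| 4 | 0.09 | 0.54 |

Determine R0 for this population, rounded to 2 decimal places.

5.59

lx·mx by age: 0, 3.1284, 1.8042, 0.6132, 0.0486
R0 = Σ lx·mx = 5.5944 → 5.59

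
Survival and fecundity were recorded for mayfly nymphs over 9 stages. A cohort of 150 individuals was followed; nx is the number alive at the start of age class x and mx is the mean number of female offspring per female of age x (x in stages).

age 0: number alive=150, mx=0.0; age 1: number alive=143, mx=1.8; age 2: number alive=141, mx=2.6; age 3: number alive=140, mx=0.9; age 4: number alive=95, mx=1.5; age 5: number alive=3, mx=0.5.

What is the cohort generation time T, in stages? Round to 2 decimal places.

lx = nx/n0 = nx/150: 1, 0.95333…, 0.94, 0.93333…, 0.63333…, 0.02
lx·mx: 0, 1.716…, 2.444, 0.84…, 0.95…, 0.01 → R0 = 5.96…
x·lx·mx: 0, 1.716…, 4.888, 2.52…, 3.8…, 0.05 → Σ = 12.974…
T = 12.974… / 5.96… = 2.176846… → 2.18

2.18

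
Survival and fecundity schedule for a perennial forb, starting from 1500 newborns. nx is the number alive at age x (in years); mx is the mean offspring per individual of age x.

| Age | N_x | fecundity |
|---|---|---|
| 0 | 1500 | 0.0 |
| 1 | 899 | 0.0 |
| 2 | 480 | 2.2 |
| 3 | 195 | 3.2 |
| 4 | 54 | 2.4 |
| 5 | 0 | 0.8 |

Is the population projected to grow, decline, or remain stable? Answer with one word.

lx = nx/n0 = nx/1500: 1, 0.59933…, 0.32, 0.13, 0.036, 0
R0 = Σ lx·mx = 0 + 0 + 0.704 + 0.416 + 0.0864 + 0 = 1.2064…
R0 > 1, so the population is growing.

growing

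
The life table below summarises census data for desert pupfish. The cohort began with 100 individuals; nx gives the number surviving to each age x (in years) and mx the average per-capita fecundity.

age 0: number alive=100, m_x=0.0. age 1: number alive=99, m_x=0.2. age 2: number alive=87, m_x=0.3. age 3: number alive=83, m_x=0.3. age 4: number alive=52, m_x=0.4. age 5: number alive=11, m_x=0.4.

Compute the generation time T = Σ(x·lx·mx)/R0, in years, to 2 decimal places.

2.62

lx = nx/n0 = nx/100: 1, 0.99, 0.87, 0.83, 0.52, 0.11
lx·mx: 0, 0.198, 0.261, 0.249, 0.208, 0.044 → R0 = 0.96
x·lx·mx: 0, 0.198, 0.522, 0.747, 0.832, 0.22 → Σ = 2.519
T = 2.519 / 0.96 = 2.623958… → 2.62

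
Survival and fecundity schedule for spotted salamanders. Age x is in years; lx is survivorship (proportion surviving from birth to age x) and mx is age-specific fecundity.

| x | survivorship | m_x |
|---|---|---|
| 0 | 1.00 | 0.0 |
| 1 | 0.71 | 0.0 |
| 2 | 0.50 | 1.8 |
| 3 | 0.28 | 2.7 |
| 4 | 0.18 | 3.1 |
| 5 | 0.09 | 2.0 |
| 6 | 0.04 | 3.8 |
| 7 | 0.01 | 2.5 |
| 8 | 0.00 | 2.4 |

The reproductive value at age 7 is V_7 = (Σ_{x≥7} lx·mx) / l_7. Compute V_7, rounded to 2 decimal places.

lx·mx for x ≥ 7: 0.025, 0 → sum = 0.025
V_7 = 0.025 / l_7 = 0.025 / 0.01 = 2.5 → 2.50

2.50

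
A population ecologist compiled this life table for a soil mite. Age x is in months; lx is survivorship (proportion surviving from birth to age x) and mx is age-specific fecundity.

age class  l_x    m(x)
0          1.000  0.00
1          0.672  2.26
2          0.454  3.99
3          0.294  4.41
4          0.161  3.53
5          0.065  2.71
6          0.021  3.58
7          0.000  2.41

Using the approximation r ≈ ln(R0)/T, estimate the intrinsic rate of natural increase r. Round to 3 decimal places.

0.731

R0 = Σ lx·mx = 0 + 1.51872 + 1.81146 + 1.29654 + 0.56833 + 0.17615 + 0.07518 + 0 = 5.44638
Σ x·lx·mx = 12.63641; T = 12.63641/5.44638 = 2.32015…
r ≈ ln(R0)/T = ln(5.44638)/2.32015… = 0.73054… → 0.731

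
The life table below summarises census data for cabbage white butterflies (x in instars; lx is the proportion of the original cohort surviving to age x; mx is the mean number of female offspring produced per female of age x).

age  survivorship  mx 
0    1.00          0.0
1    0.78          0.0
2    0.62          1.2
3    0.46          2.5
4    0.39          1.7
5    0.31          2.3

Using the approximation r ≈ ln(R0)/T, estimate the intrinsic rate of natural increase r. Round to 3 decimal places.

0.347

R0 = Σ lx·mx = 0 + 0 + 0.744 + 1.15 + 0.663 + 0.713 = 3.27
Σ x·lx·mx = 11.155; T = 11.155/3.27 = 3.41131…
r ≈ ln(R0)/T = ln(3.27)/3.41131… = 0.34731… → 0.347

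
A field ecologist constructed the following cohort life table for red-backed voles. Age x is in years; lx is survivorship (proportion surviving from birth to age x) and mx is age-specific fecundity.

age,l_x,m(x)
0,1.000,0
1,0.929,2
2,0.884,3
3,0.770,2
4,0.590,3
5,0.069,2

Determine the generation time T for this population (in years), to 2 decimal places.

lx·mx: 0, 1.858, 2.652, 1.54, 1.77, 0.138 → R0 = 7.958
x·lx·mx: 0, 1.858, 5.304, 4.62, 7.08, 0.69 → Σ = 19.552
T = 19.552 / 7.958 = 2.456899… → 2.46

2.46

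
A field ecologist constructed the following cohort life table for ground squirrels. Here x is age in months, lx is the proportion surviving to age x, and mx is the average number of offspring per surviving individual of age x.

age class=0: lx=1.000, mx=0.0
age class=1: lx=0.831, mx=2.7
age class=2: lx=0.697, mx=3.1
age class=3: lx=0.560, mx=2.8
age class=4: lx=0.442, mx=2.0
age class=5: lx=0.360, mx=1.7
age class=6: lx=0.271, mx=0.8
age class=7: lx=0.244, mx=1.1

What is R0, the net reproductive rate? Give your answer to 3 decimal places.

lx·mx by age: 0, 2.2437, 2.1607, 1.568, 0.884, 0.612, 0.2168, 0.2684
R0 = Σ lx·mx = 7.9536 → 7.954

7.954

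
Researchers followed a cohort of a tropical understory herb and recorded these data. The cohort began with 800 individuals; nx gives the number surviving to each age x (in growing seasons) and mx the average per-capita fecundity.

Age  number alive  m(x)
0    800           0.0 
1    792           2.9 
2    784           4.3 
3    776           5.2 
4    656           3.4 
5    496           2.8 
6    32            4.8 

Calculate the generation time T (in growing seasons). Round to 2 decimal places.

2.81

lx = nx/n0 = nx/800: 1, 0.99, 0.98, 0.97, 0.82, 0.62, 0.04
lx·mx: 0, 2.871, 4.214, 5.044, 2.788, 1.736, 0.192 → R0 = 16.845
x·lx·mx: 0, 2.871, 8.428, 15.132, 11.152, 8.68, 1.152 → Σ = 47.415
T = 47.415 / 16.845 = 2.814782… → 2.81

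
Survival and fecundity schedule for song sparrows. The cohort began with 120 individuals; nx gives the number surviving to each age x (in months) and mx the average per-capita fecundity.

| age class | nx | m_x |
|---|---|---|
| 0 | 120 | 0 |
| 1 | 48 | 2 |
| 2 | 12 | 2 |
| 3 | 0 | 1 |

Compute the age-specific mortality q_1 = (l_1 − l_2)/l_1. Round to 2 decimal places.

0.75

lx = nx/n0 = nx/120: 1, 0.4, 0.1, 0
q_1 = (l_1 − l_2) / l_1 = (0.4 − 0.1) / 0.4
     = 0.3 / 0.4 = 0.75 → 0.75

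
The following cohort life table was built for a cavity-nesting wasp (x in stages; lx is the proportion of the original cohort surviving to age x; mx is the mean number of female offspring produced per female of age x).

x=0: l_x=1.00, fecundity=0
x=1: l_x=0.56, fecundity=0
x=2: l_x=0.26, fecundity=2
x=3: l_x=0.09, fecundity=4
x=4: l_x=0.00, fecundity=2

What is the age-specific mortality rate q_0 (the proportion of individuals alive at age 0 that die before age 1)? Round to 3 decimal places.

0.440

q_0 = (l_0 − l_1) / l_0 = (1 − 0.56) / 1
     = 0.44 / 1 = 0.44 → 0.440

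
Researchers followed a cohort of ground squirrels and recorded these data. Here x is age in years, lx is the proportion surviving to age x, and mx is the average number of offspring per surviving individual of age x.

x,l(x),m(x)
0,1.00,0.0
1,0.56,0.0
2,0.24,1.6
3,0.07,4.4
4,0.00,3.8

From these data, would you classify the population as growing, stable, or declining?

declining

R0 = Σ lx·mx = 0 + 0 + 0.384 + 0.308 + 0 = 0.692
R0 < 1, so the population is declining.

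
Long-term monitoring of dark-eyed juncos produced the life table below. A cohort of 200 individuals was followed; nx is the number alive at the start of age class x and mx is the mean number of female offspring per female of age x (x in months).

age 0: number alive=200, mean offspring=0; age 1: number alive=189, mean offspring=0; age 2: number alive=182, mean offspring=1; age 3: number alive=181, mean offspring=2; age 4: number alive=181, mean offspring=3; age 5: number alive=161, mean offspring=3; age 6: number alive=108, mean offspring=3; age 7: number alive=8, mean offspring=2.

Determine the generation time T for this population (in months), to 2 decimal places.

lx = nx/n0 = nx/200: 1, 0.945, 0.91, 0.905, 0.905, 0.805, 0.54, 0.04
lx·mx: 0, 0, 0.91, 1.81, 2.715, 2.415, 1.62, 0.08 → R0 = 9.55
x·lx·mx: 0, 0, 1.82, 5.43, 10.86, 12.075, 9.72, 0.56 → Σ = 40.465
T = 40.465 / 9.55 = 4.237173… → 4.24

4.24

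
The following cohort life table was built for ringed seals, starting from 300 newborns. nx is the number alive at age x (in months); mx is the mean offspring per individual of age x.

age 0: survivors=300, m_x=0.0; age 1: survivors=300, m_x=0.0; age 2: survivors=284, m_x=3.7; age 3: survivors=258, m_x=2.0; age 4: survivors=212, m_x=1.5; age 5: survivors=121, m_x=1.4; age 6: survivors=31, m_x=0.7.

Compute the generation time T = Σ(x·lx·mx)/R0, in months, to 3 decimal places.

lx = nx/n0 = nx/300: 1, 1, 0.94667…, 0.86, 0.70667…, 0.40333…, 0.10333…
lx·mx: 0, 0, 3.502667…, 1.72, 1.06…, 0.564667…, 0.072333… → R0 = 6.919667…
x·lx·mx: 0, 0, 7.005333…, 5.16, 4.24…, 2.823333…, 0.434… → Σ = 19.662667…
T = 19.662667… / 6.919667… = 2.841563… → 2.842

2.842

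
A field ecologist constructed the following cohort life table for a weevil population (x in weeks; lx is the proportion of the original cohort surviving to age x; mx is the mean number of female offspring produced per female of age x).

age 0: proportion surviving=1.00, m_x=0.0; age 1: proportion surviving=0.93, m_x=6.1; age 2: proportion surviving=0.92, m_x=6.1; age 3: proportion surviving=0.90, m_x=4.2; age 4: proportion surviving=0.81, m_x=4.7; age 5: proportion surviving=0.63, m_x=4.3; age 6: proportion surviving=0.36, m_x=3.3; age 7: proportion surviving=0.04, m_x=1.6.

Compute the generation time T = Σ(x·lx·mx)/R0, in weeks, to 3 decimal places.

lx·mx: 0, 5.673, 5.612, 3.78, 3.807, 2.709, 1.188, 0.064 → R0 = 22.833
x·lx·mx: 0, 5.673, 11.224, 11.34, 15.228, 13.545, 7.128, 0.448 → Σ = 64.586
T = 64.586 / 22.833 = 2.828625… → 2.829

2.829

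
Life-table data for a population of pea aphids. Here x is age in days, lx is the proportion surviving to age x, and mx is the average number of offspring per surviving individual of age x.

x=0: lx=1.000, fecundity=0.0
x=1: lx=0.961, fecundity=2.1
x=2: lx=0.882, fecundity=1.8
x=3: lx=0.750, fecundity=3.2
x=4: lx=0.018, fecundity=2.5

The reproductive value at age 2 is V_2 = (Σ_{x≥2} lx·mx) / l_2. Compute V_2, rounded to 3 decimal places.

4.572

lx·mx for x ≥ 2: 1.5876, 2.4, 0.045 → sum = 4.0326
V_2 = 4.0326 / l_2 = 4.0326 / 0.882 = 4.572109… → 4.572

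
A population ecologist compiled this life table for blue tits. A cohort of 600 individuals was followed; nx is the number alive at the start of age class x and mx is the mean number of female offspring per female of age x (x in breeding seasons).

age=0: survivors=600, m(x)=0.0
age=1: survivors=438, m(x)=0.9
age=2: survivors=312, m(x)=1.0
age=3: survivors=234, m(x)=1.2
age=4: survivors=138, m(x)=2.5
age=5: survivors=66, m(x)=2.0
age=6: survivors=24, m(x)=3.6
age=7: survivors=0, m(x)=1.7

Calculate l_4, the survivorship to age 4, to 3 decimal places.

0.230

l_4 = n_4/n_0 = 138/600 = 0.23 → 0.230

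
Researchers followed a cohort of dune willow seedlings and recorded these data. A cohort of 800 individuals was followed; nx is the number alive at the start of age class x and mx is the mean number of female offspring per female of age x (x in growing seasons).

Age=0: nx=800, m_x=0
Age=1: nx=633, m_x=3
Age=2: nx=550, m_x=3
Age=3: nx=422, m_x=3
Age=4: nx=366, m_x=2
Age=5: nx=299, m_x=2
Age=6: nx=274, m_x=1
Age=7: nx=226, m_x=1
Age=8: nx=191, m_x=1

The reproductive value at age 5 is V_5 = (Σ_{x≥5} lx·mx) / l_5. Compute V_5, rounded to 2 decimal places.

4.31

lx = nx/n0 = nx/800: 1, 0.79125, 0.6875, 0.5275, 0.4575, 0.37375, 0.3425, 0.2825, 0.23875
lx·mx for x ≥ 5: 0.7475, 0.3425, 0.2825, 0.23875 → sum = 1.61125
V_5 = 1.61125 / l_5 = 1.61125 / 0.37375 = 4.311037… → 4.31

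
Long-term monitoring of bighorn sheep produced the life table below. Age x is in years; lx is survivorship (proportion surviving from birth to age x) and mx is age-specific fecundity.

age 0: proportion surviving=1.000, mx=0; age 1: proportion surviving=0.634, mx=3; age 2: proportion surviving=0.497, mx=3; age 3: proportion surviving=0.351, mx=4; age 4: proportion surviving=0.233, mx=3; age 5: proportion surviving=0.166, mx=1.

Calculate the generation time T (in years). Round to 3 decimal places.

lx·mx: 0, 1.902, 1.491, 1.404, 0.699, 0.166 → R0 = 5.662
x·lx·mx: 0, 1.902, 2.982, 4.212, 2.796, 0.83 → Σ = 12.722
T = 12.722 / 5.662 = 2.246909… → 2.247

2.247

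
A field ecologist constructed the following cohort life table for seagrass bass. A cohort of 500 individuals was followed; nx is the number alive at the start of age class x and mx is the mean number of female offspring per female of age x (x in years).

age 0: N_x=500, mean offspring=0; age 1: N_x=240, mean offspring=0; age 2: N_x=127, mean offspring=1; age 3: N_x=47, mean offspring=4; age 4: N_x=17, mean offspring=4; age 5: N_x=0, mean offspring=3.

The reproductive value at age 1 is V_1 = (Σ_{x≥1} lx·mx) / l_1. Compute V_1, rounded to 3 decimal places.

lx = nx/n0 = nx/500: 1, 0.48, 0.254, 0.094, 0.034, 0
lx·mx for x ≥ 1: 0, 0.254, 0.376, 0.136, 0 → sum = 0.766
V_1 = 0.766 / l_1 = 0.766 / 0.48 = 1.595833… → 1.596

1.596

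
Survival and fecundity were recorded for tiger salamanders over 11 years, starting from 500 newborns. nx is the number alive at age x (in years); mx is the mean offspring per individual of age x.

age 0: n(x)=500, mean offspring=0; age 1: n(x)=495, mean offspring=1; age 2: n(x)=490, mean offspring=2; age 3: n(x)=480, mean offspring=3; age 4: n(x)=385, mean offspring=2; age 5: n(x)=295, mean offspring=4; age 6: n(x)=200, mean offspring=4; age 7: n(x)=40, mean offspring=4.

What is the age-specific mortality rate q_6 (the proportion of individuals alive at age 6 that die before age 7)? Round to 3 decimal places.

lx = nx/n0 = nx/500: 1, 0.99, 0.98, 0.96, 0.77, 0.59, 0.4, 0.08
q_6 = (l_6 − l_7) / l_6 = (0.4 − 0.08) / 0.4
     = 0.32 / 0.4 = 0.8 → 0.800

0.800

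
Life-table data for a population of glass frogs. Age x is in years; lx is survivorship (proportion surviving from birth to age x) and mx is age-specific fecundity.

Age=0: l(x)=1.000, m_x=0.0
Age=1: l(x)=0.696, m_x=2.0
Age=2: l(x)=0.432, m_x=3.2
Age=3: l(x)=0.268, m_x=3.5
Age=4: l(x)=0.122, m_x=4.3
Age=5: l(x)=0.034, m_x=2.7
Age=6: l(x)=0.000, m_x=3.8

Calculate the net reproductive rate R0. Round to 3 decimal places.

4.329

lx·mx by age: 0, 1.392, 1.3824, 0.938, 0.5246, 0.0918, 0
R0 = Σ lx·mx = 4.3288 → 4.329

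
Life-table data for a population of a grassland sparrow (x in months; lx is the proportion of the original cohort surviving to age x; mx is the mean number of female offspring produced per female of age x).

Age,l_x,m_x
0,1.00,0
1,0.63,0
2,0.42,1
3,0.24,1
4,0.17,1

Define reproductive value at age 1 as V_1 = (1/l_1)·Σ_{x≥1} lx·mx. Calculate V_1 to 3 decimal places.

lx·mx for x ≥ 1: 0, 0.42, 0.24, 0.17 → sum = 0.83
V_1 = 0.83 / l_1 = 0.83 / 0.63 = 1.31746… → 1.317

1.317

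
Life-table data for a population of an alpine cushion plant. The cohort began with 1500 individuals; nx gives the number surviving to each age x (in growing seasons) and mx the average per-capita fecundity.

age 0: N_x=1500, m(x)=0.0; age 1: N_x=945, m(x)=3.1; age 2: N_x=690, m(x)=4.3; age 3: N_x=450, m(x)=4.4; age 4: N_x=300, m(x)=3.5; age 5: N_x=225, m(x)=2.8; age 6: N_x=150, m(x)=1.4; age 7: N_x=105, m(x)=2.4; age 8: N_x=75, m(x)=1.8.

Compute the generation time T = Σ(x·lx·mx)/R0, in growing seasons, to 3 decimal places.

2.586

lx = nx/n0 = nx/1500: 1, 0.63, 0.46, 0.3, 0.2, 0.15, 0.1, 0.07, 0.05
lx·mx: 0, 1.953, 1.978, 1.32, 0.7, 0.42, 0.14, 0.168, 0.09 → R0 = 6.769
x·lx·mx: 0, 1.953, 3.956, 3.96, 2.8, 2.1, 0.84, 1.176, 0.72 → Σ = 17.505
T = 17.505 / 6.769 = 2.586054… → 2.586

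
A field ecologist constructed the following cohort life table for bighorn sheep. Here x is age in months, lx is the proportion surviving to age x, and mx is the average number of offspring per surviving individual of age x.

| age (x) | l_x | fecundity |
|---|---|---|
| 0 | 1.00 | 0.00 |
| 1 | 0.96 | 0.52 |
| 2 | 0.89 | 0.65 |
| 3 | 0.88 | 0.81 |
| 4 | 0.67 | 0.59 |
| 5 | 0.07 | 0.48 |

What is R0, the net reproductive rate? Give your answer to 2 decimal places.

2.22

lx·mx by age: 0, 0.4992, 0.5785, 0.7128, 0.3953, 0.0336
R0 = Σ lx·mx = 2.2194 → 2.22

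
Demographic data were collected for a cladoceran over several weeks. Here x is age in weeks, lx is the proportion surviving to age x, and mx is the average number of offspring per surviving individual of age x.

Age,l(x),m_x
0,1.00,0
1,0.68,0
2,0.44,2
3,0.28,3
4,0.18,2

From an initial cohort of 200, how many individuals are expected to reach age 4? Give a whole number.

Expected survivors = N0 · l_4 = 200 × 0.18 = 36 → 36

36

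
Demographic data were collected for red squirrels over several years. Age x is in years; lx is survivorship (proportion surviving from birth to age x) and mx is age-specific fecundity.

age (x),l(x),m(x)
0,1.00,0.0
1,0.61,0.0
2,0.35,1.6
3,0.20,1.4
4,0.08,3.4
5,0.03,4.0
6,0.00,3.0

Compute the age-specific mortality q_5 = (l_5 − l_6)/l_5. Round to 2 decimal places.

q_5 = (l_5 − l_6) / l_5 = (0.03 − 0) / 0.03
     = 0.03 / 0.03 = 1 → 1.00

1.00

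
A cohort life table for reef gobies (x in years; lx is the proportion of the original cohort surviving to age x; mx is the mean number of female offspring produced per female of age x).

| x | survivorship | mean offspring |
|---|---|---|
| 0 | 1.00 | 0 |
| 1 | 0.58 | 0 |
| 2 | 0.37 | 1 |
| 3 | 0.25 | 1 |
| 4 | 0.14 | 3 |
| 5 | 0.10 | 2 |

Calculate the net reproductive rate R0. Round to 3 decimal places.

lx·mx by age: 0, 0, 0.37, 0.25, 0.42, 0.2
R0 = Σ lx·mx = 1.24 → 1.240

1.240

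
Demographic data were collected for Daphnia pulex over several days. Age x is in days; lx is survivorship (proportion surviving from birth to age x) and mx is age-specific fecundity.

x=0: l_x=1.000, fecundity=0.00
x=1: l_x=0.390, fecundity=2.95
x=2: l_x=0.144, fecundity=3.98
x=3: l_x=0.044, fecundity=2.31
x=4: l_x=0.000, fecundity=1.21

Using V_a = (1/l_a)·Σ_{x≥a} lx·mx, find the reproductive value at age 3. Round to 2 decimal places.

2.31

lx·mx for x ≥ 3: 0.10164, 0 → sum = 0.10164
V_3 = 0.10164 / l_3 = 0.10164 / 0.044 = 2.31 → 2.31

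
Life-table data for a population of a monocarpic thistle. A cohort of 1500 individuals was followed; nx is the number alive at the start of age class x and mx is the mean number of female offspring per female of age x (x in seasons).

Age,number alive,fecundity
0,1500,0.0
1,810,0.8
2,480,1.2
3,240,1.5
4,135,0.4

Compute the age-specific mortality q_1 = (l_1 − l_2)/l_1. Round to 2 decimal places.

0.41

lx = nx/n0 = nx/1500: 1, 0.54, 0.32, 0.16, 0.09
q_1 = (l_1 − l_2) / l_1 = (0.54 − 0.32) / 0.54
     = 0.22 / 0.54 = 0.407407… → 0.41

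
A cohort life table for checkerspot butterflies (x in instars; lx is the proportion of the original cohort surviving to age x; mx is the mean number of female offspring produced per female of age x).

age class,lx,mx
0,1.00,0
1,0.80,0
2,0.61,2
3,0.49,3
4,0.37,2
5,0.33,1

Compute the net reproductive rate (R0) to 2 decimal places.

3.76

lx·mx by age: 0, 0, 1.22, 1.47, 0.74, 0.33
R0 = Σ lx·mx = 3.76 → 3.76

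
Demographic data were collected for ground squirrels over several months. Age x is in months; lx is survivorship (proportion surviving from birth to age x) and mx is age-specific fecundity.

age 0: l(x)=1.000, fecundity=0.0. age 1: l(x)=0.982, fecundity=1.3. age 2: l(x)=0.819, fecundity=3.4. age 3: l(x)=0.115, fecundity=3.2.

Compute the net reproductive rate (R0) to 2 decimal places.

4.43

lx·mx by age: 0, 1.2766, 2.7846, 0.368
R0 = Σ lx·mx = 4.4292 → 4.43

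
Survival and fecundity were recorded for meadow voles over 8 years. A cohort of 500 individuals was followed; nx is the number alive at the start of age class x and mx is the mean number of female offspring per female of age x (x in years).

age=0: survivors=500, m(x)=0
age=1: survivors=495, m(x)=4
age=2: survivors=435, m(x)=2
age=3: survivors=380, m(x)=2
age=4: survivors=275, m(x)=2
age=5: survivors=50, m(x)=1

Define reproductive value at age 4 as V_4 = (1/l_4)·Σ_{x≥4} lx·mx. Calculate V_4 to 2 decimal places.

2.18

lx = nx/n0 = nx/500: 1, 0.99, 0.87, 0.76, 0.55, 0.1
lx·mx for x ≥ 4: 1.1, 0.1 → sum = 1.2
V_4 = 1.2 / l_4 = 1.2 / 0.55 = 2.181818… → 2.18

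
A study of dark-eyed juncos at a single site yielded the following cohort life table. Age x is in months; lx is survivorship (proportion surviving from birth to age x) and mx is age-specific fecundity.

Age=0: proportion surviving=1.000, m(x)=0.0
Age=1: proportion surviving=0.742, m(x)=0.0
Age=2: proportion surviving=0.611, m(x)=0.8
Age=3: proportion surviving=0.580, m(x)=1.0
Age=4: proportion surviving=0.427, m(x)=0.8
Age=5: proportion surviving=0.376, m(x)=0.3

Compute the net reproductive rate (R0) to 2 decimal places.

lx·mx by age: 0, 0, 0.4888, 0.58, 0.3416, 0.1128
R0 = Σ lx·mx = 1.5232 → 1.52

1.52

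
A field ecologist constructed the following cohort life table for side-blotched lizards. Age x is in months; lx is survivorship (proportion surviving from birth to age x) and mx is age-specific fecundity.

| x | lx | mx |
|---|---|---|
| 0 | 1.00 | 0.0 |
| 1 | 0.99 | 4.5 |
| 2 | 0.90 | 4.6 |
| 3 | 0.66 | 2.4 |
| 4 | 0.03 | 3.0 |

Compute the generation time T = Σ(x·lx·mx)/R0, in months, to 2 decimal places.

lx·mx: 0, 4.455, 4.14, 1.584, 0.09 → R0 = 10.269
x·lx·mx: 0, 4.455, 8.28, 4.752, 0.36 → Σ = 17.847
T = 17.847 / 10.269 = 1.737949… → 1.74

1.74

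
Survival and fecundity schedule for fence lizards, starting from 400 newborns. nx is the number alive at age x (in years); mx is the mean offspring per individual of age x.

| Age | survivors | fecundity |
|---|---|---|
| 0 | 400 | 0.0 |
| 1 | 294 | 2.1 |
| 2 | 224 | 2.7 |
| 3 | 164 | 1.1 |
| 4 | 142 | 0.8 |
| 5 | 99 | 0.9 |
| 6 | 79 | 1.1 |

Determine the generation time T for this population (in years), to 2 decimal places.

lx = nx/n0 = nx/400: 1, 0.735, 0.56, 0.41, 0.355, 0.2475, 0.1975
lx·mx: 0, 1.5435, 1.512, 0.451, 0.284, 0.22275, 0.21725 → R0 = 4.2305
x·lx·mx: 0, 1.5435, 3.024, 1.353, 1.136, 1.11375, 1.3035 → Σ = 9.47375
T = 9.47375 / 4.2305 = 2.239393… → 2.24

2.24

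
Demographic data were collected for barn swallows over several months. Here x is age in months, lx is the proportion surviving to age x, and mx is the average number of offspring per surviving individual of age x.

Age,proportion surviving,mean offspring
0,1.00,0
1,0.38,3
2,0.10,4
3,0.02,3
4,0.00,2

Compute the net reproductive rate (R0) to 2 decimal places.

lx·mx by age: 0, 1.14, 0.4, 0.06, 0
R0 = Σ lx·mx = 1.6 → 1.60

1.60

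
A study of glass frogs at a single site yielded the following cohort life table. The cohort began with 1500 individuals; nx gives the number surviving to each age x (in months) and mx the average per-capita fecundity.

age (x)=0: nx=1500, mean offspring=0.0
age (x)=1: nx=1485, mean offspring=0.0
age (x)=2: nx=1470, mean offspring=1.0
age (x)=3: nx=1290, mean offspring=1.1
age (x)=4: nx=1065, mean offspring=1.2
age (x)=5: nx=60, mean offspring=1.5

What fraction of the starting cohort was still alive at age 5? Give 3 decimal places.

l_5 = n_5/n_0 = 60/1500 = 0.04 → 0.040

0.040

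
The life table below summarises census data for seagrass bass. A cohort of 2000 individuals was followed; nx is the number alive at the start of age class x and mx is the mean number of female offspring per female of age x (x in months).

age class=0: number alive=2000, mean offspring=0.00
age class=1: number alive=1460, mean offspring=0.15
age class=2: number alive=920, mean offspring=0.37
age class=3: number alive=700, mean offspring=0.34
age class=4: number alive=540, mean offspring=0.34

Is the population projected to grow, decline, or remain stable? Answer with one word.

lx = nx/n0 = nx/2000: 1, 0.73, 0.46, 0.35, 0.27
R0 = Σ lx·mx = 0 + 0.1095 + 0.1702 + 0.119 + 0.0918 = 0.4905
R0 < 1, so the population is declining.

declining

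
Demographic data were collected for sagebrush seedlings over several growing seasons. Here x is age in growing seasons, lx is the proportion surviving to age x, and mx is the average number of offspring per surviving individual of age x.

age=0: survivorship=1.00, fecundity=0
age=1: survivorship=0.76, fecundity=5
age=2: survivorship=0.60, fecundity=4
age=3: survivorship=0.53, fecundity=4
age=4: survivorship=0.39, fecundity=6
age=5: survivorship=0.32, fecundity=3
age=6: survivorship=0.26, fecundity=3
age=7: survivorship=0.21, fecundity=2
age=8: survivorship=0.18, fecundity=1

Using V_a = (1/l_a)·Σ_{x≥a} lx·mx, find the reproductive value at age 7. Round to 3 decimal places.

2.857

lx·mx for x ≥ 7: 0.42, 0.18 → sum = 0.6
V_7 = 0.6 / l_7 = 0.6 / 0.21 = 2.857143… → 2.857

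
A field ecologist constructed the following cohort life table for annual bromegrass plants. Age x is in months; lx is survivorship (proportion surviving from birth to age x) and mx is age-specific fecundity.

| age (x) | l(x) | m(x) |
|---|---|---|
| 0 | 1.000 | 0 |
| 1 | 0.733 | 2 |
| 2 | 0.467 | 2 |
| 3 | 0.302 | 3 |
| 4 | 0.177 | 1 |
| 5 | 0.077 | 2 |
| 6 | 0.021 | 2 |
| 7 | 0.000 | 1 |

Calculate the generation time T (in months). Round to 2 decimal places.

lx·mx: 0, 1.466, 0.934, 0.906, 0.177, 0.154, 0.042, 0 → R0 = 3.679
x·lx·mx: 0, 1.466, 1.868, 2.718, 0.708, 0.77, 0.252, 0 → Σ = 7.782
T = 7.782 / 3.679 = 2.115249… → 2.12

2.12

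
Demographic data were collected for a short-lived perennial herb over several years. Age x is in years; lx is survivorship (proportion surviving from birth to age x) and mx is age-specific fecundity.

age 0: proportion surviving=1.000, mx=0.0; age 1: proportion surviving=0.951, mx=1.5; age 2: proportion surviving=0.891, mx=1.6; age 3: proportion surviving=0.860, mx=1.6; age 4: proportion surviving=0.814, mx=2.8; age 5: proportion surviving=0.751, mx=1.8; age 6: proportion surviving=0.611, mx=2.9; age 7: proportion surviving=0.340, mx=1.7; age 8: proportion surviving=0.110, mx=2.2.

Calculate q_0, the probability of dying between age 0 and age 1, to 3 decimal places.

q_0 = (l_0 − l_1) / l_0 = (1 − 0.951) / 1
     = 0.049 / 1 = 0.049 → 0.049

0.049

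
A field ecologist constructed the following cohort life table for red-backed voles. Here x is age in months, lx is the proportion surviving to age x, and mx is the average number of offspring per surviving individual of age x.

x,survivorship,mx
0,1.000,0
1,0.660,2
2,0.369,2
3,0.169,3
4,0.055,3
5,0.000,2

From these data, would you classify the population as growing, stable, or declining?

growing

R0 = Σ lx·mx = 0 + 1.32 + 0.738 + 0.507 + 0.165 + 0 = 2.73
R0 > 1, so the population is growing.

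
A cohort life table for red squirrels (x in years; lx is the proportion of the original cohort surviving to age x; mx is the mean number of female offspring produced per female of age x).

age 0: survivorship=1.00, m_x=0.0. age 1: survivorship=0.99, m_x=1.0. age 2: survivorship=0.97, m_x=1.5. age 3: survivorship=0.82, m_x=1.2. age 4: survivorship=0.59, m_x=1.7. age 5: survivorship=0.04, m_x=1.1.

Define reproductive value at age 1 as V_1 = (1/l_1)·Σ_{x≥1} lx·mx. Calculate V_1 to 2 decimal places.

4.52

lx·mx for x ≥ 1: 0.99, 1.455, 0.984, 1.003, 0.044 → sum = 4.476
V_1 = 4.476 / l_1 = 4.476 / 0.99 = 4.521212… → 4.52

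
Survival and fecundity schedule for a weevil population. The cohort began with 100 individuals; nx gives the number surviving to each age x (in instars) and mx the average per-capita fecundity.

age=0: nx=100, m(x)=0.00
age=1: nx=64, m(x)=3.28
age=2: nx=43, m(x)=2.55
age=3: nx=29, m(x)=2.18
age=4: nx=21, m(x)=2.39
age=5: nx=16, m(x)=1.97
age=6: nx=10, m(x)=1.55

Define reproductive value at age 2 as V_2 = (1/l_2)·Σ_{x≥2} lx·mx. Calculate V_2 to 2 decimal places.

lx = nx/n0 = nx/100: 1, 0.64, 0.43, 0.29, 0.21, 0.16, 0.1
lx·mx for x ≥ 2: 1.0965, 0.6322, 0.5019, 0.3152, 0.155 → sum = 2.7008
V_2 = 2.7008 / l_2 = 2.7008 / 0.43 = 6.28093… → 6.28

6.28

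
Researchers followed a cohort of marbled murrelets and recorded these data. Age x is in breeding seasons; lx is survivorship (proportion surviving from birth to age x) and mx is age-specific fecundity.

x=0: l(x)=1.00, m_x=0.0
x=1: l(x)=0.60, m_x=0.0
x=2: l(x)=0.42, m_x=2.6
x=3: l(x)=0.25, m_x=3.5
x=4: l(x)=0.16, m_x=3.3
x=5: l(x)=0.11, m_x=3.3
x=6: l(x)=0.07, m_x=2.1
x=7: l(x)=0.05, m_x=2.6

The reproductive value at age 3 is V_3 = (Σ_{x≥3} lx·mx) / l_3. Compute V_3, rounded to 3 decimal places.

lx·mx for x ≥ 3: 0.875, 0.528, 0.363, 0.147, 0.13 → sum = 2.043
V_3 = 2.043 / l_3 = 2.043 / 0.25 = 8.172 → 8.172

8.172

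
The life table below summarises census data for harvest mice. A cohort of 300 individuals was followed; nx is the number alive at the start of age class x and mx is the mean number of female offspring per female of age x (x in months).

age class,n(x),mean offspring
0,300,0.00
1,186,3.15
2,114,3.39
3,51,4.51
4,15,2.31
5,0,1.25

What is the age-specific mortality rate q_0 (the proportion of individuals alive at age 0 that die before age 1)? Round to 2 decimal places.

0.38

lx = nx/n0 = nx/300: 1, 0.62, 0.38, 0.17, 0.05, 0
q_0 = (l_0 − l_1) / l_0 = (1 − 0.62) / 1
     = 0.38 / 1 = 0.38 → 0.38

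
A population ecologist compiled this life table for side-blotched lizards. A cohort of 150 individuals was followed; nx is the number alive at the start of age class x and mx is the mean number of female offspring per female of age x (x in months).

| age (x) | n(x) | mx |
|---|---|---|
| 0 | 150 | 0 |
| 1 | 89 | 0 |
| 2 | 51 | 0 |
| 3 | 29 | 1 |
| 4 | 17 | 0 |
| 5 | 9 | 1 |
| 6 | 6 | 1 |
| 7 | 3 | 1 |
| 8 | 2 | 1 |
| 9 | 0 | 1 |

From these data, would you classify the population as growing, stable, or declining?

lx = nx/n0 = nx/150: 1, 0.59333…, 0.34, 0.19333…, 0.11333…, 0.06, 0.04, 0.02, 0.01333…, 0
R0 = Σ lx·mx = 0 + 0 + 0 + 0.193333… + 0 + 0.06 + 0.04 + 0.02 + 0.013333… + 0 = 0.326667…
R0 < 1, so the population is declining.

declining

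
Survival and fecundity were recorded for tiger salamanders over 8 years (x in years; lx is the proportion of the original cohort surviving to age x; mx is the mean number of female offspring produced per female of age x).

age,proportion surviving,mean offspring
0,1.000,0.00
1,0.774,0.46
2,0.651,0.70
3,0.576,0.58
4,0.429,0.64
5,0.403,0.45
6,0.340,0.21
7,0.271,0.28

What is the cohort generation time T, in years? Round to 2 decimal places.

lx·mx: 0, 0.35604, 0.4557, 0.33408, 0.27456, 0.18135, 0.0714, 0.07588 → R0 = 1.74901
x·lx·mx: 0, 0.35604, 0.9114, 1.00224, 1.09824, 0.90675, 0.4284, 0.53116 → Σ = 5.23423
T = 5.23423 / 1.74901 = 2.992682… → 2.99

2.99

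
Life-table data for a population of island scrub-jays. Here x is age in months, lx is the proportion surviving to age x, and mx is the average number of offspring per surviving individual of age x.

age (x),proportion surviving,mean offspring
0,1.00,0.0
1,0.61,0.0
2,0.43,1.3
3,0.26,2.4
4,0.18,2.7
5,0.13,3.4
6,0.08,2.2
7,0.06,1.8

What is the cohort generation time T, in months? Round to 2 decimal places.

3.74

lx·mx: 0, 0, 0.559, 0.624, 0.486, 0.442, 0.176, 0.108 → R0 = 2.395
x·lx·mx: 0, 0, 1.118, 1.872, 1.944, 2.21, 1.056, 0.756 → Σ = 8.956
T = 8.956 / 2.395 = 3.739457… → 3.74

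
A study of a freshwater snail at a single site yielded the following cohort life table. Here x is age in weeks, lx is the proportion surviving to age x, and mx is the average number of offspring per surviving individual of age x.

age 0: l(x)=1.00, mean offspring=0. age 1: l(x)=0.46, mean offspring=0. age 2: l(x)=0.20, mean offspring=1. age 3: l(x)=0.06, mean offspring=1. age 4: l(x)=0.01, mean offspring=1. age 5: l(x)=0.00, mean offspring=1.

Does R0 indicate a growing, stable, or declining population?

declining

R0 = Σ lx·mx = 0 + 0 + 0.2 + 0.06 + 0.01 + 0 = 0.27
R0 < 1, so the population is declining.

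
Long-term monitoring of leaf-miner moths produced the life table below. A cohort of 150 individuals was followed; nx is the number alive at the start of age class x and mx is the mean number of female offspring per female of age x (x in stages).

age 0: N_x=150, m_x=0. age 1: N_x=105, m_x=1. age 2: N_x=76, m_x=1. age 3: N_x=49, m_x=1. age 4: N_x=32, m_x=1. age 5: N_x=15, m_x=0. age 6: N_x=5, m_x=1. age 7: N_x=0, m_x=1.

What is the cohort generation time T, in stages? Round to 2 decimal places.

2.10

lx = nx/n0 = nx/150: 1, 0.7, 0.50667…, 0.32667…, 0.21333…, 0.1, 0.03333…, 0
lx·mx: 0, 0.7, 0.506667…, 0.326667…, 0.213333…, 0, 0.033333…, 0 → R0 = 1.78…
x·lx·mx: 0, 0.7, 1.013333…, 0.98…, 0.853333…, 0, 0.2…, 0 → Σ = 3.746667…
T = 3.746667… / 1.78… = 2.104869… → 2.10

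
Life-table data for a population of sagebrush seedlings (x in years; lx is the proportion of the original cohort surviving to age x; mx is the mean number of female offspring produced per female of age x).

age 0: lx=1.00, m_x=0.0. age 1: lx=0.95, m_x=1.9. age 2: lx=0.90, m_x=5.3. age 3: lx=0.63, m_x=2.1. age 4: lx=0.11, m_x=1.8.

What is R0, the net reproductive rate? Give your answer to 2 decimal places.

lx·mx by age: 0, 1.805, 4.77, 1.323, 0.198
R0 = Σ lx·mx = 8.096 → 8.10

8.10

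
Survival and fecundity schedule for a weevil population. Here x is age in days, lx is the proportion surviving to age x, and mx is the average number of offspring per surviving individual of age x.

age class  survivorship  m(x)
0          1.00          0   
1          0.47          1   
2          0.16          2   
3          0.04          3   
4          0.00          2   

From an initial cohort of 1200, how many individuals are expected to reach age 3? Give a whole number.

Expected survivors = N0 · l_3 = 1200 × 0.04 = 48 → 48

48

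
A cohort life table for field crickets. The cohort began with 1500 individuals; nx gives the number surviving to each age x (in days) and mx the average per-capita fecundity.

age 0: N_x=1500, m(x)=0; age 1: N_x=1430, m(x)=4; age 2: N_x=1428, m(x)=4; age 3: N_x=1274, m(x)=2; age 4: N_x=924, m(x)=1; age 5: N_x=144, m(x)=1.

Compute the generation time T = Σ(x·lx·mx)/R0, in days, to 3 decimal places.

lx = nx/n0 = nx/1500: 1, 0.95333…, 0.952, 0.84933…, 0.616, 0.096
lx·mx: 0, 3.813333…, 3.808, 1.698667…, 0.616, 0.096 → R0 = 10.032…
x·lx·mx: 0, 3.813333…, 7.616, 5.096…, 2.464, 0.48 → Σ = 19.469333…
T = 19.469333… / 10.032… = 1.940723… → 1.941

1.941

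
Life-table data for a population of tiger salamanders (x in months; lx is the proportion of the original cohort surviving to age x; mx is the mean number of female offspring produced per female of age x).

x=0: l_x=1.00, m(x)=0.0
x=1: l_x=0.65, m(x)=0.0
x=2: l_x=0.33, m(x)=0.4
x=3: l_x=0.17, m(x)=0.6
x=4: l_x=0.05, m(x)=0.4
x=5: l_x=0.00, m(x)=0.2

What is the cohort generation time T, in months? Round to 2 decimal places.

lx·mx: 0, 0, 0.132, 0.102, 0.02, 0 → R0 = 0.254
x·lx·mx: 0, 0, 0.264, 0.306, 0.08, 0 → Σ = 0.65
T = 0.65 / 0.254 = 2.559055… → 2.56

2.56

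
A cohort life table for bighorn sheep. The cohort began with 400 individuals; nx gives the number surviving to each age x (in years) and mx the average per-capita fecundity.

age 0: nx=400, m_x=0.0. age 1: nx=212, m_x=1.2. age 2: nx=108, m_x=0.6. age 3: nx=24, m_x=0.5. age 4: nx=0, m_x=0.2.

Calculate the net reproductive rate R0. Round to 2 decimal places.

0.83

lx = nx/n0 = nx/400: 1, 0.53, 0.27, 0.06, 0
lx·mx by age: 0, 0.636, 0.162, 0.03, 0
R0 = Σ lx·mx = 0.828 → 0.83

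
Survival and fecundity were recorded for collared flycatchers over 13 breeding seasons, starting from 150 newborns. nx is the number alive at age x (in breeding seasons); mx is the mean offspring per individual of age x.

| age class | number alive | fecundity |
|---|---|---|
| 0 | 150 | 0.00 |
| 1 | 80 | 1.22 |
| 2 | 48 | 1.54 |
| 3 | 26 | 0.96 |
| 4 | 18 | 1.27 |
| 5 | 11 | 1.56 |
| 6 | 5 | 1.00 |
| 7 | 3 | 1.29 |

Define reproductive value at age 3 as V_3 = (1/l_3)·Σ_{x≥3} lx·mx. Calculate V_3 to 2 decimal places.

2.84

lx = nx/n0 = nx/150: 1, 0.53333…, 0.32, 0.17333…, 0.12, 0.07333…, 0.03333…, 0.02
lx·mx for x ≥ 3: 0.1664…, 0.1524, 0.1144…, 0.033333…, 0.0258 → sum = 0.492333…
V_3 = 0.492333… / l_3 = 0.492333… / 0.173333… = 2.840385… → 2.84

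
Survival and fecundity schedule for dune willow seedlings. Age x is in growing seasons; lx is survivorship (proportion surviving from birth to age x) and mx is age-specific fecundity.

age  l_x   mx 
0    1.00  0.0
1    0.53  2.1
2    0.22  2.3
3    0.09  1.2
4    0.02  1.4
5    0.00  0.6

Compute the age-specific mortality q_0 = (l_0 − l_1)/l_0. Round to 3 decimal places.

q_0 = (l_0 − l_1) / l_0 = (1 − 0.53) / 1
     = 0.47 / 1 = 0.47 → 0.470

0.470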